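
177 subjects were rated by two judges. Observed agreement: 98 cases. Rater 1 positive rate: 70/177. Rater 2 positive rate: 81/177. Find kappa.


P_o = 98/177 = 0.553672
P_e = (70*81 + 107*96) / 31329 = 0.508858
kappa = (P_o - P_e) / (1 - P_e)
kappa = (0.553672 - 0.508858) / (1 - 0.508858)
kappa = 0.0912

0.0912


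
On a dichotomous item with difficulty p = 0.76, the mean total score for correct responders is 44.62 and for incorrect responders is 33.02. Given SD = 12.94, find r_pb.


q = 1 - p = 0.24
rpb = ((M1 - M0) / SD) * sqrt(p * q)
rpb = ((44.62 - 33.02) / 12.94) * sqrt(0.76 * 0.24)
rpb = 0.3829

0.3829


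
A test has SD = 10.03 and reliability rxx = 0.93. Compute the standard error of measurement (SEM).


SEM = SD * sqrt(1 - rxx)
SEM = 10.03 * sqrt(1 - 0.93)
SEM = 10.03 * sqrt(0.07) = 10.03 * 0.264575
SEM = 2.6537

2.6537


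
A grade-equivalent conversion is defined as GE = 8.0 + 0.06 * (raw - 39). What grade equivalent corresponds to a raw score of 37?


raw - median = 37 - 39 = -2
slope * diff = 0.06 * -2 = -0.12
GE = 8.0 + -0.12
GE = 7.88

7.88


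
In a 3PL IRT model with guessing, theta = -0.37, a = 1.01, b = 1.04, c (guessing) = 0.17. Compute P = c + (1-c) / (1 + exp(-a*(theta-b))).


logit = 1.01*(-0.37 - 1.04) = -1.4241
P* = 1/(1 + exp(--1.4241)) = 0.194
P = 0.17 + (1 - 0.17) * 0.194
P = 0.331

0.331


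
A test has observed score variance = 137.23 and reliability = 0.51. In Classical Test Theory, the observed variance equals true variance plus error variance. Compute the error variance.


var_true = rxx * var_obs = 0.51 * 137.23 = 69.9873
var_error = var_obs - var_true
var_error = 137.23 - 69.9873
var_error = 67.2427

67.2427


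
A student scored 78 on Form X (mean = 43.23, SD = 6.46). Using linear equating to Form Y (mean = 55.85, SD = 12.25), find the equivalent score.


slope = SD_Y / SD_X = 12.25 / 6.46 ~ 1.8963
intercept = mean_Y - slope * mean_X = 55.85 - (12.25 / 6.46) * 43.23 ~ -26.1264
Y = slope * X + intercept. To avoid rounding drift from the rounded slope/intercept, evaluate the equivalent form Y = mean_Y + SD_Y * (X - mean_X) / SD_X at full precision:
Y = 55.85 + 12.25 * (78 - 43.23) / 6.46
Y = 55.85 + 12.25 * 34.77 / 6.46
Y = 55.85 + 425.9325 / 6.46
Y = 55.85 + 65.9338
Y = 121.7838

121.7838


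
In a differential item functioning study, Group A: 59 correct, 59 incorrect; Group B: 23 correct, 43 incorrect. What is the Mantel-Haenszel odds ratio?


Odds_A = 59/59 = 1.0
Odds_B = 23/43 = 0.5349
OR = Odds_A / Odds_B = 1.0 / 0.5349
Exactly, OR = (59 * 43) / (59 * 23) = 2537 / 1357
OR = 1.8696

1.8696


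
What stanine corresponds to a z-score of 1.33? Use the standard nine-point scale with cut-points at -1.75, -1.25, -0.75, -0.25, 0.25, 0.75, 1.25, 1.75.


Stanine boundaries: [-1.75, -1.25, -0.75, -0.25, 0.25, 0.75, 1.25, 1.75]
z = 1.33
Check each boundary:
  z >= -1.75 -> could be stanine 2
  z >= -1.25 -> could be stanine 3
  z >= -0.75 -> could be stanine 4
  z >= -0.25 -> could be stanine 5
  z >= 0.25 -> could be stanine 6
  z >= 0.75 -> could be stanine 7
  z >= 1.25 -> could be stanine 8
  z < 1.75
Highest qualifying boundary gives stanine = 8

8


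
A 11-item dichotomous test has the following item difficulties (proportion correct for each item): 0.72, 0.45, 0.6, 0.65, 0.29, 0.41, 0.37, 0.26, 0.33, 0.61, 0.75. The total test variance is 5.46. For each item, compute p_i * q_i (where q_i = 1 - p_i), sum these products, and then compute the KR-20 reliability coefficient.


For each item, compute p_i * q_i:
  Item 1: 0.72 * 0.28 = 0.2016
  Item 2: 0.45 * 0.55 = 0.2475
  Item 3: 0.6 * 0.4 = 0.24
  Item 4: 0.65 * 0.35 = 0.2275
  Item 5: 0.29 * 0.71 = 0.2059
  Item 6: 0.41 * 0.59 = 0.2419
  Item 7: 0.37 * 0.63 = 0.2331
  Item 8: 0.26 * 0.74 = 0.1924
  Item 9: 0.33 * 0.67 = 0.2211
  Item 10: 0.61 * 0.39 = 0.2379
  Item 11: 0.75 * 0.25 = 0.1875
Sum(p_i * q_i) = 0.2016 + 0.2475 + 0.24 + 0.2275 + 0.2059 + 0.2419 + 0.2331 + 0.1924 + 0.2211 + 0.2379 + 0.1875 = 2.4364
KR-20 = (k/(k-1)) * (1 - Sum(p_i*q_i) / Var_total)
= (11/10) * (1 - 2.4364/5.46)
= 1.1 * 0.5538
KR-20 = 0.6092

0.6092


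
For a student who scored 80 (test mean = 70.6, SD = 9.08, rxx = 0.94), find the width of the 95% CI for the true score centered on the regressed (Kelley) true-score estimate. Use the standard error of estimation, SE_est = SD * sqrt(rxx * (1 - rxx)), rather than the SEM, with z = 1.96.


True score estimate = 0.94*80 + 0.06*70.6 = 79.436
SE_est = SD * sqrt(rxx * (1 - rxx)) = 9.08 * sqrt(0.94 * 0.06) = 9.08 * sqrt(0.0564) = 2.156381
CI = T_est +/- z * SE_est, so width = 2 * z * SE_est = 2 * 1.96 * 2.156381
Width = 8.453

8.453


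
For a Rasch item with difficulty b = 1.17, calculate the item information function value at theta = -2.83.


P = 1/(1+exp(-(-2.83-1.17))) = 0.018
I = P*(1-P) = 0.018 * 0.982
I = 0.0177

0.0177


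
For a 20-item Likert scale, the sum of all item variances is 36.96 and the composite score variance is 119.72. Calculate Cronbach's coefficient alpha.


alpha = (k/(k-1)) * (1 - sum(si^2)/s_total^2)
= (20/19) * (1 - 36.96/119.72)
alpha = 0.7277

0.7277


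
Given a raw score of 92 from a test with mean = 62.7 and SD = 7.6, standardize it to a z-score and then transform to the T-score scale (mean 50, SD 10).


z = (X - mean) / SD = (92 - 62.7) / 7.6
z = 29.3 / 7.6
z = 3.8553
T-score = T = 50 + 10z
Carry z at full precision (z = 29.3 / 7.6) into the conversion:
T-score = 50 + 10 * (29.3 / 7.6) = 50 + 293 / 7.6
T-score = 50 + 38.5526
T-score = 88.5526

88.5526


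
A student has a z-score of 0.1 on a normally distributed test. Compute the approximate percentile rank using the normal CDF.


CDF(z) = 0.5 * (1 + erf(z/sqrt(2)))
erf(0.0707) = 0.0797
CDF = 0.5398
Percentile rank = 0.5398 * 100 = 53.98

53.98


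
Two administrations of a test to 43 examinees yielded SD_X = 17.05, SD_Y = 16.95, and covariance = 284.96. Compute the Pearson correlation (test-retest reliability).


r = cov(X,Y) / (SD_X * SD_Y)
r = 284.96 / (17.05 * 16.95)
r = 284.96 / 288.9975
r = 0.986

0.986


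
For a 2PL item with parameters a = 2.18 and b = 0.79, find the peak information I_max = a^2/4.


For 2PL, max info at theta = b = 0.79
I_max = a^2 / 4 = 2.18^2 / 4
= 4.7524 / 4
I_max = 1.1881

1.1881


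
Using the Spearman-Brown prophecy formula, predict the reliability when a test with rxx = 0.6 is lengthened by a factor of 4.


r_new = (n * rxx) / (1 + (n-1) * rxx)
r_new = (4 * 0.6) / (1 + 3 * 0.6)
r_new = 2.4 / 2.8
r_new = 0.8571

0.8571


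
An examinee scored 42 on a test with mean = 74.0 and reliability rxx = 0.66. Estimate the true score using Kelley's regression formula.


T_est = rxx * X + (1 - rxx) * mean
T_est = 0.66 * 42 + 0.34 * 74.0
T_est = 27.72 + 25.16
T_est = 52.88

52.88


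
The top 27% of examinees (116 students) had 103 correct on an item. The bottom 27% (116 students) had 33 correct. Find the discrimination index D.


p_upper = 103/116 = 0.8879
p_lower = 33/116 = 0.2845
D = 0.8879 - 0.2845 = 0.6034

0.6034


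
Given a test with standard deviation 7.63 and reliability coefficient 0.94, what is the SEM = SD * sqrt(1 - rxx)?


SEM = SD * sqrt(1 - rxx)
SEM = 7.63 * sqrt(1 - 0.94)
SEM = 7.63 * sqrt(0.06) = 7.63 * 0.244949
SEM = 1.869

1.869


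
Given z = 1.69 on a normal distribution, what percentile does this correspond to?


CDF(z) = 0.5 * (1 + erf(z/sqrt(2)))
erf(1.195) = 0.909
CDF = 0.9545
Percentile rank = 0.9545 * 100 = 95.45

95.45


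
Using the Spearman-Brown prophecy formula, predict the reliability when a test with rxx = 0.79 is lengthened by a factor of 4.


r_new = (n * rxx) / (1 + (n-1) * rxx)
r_new = (4 * 0.79) / (1 + 3 * 0.79)
r_new = 3.16 / 3.37
r_new = 0.9377

0.9377


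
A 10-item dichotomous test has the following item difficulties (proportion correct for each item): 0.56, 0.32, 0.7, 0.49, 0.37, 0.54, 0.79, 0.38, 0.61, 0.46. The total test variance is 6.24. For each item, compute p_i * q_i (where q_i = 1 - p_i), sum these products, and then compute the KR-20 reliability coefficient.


For each item, compute p_i * q_i:
  Item 1: 0.56 * 0.44 = 0.2464
  Item 2: 0.32 * 0.68 = 0.2176
  Item 3: 0.7 * 0.3 = 0.21
  Item 4: 0.49 * 0.51 = 0.2499
  Item 5: 0.37 * 0.63 = 0.2331
  Item 6: 0.54 * 0.46 = 0.2484
  Item 7: 0.79 * 0.21 = 0.1659
  Item 8: 0.38 * 0.62 = 0.2356
  Item 9: 0.61 * 0.39 = 0.2379
  Item 10: 0.46 * 0.54 = 0.2484
Sum(p_i * q_i) = 0.2464 + 0.2176 + 0.21 + 0.2499 + 0.2331 + 0.2484 + 0.1659 + 0.2356 + 0.2379 + 0.2484 = 2.2932
KR-20 = (k/(k-1)) * (1 - Sum(p_i*q_i) / Var_total)
= (10/9) * (1 - 2.2932/6.24)
= 1.1111 * 0.6325
KR-20 = 0.7028

0.7028


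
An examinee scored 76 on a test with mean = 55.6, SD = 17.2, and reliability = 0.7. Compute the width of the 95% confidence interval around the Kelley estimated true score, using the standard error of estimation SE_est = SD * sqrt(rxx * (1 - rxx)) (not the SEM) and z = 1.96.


True score estimate = 0.7*76 + 0.3*55.6 = 69.88
SE_est = SD * sqrt(rxx * (1 - rxx)) = 17.2 * sqrt(0.7 * 0.3) = 17.2 * sqrt(0.21) = 7.88203
CI = T_est +/- z * SE_est, so width = 2 * z * SE_est = 2 * 1.96 * 7.88203
Width = 30.8976

30.8976


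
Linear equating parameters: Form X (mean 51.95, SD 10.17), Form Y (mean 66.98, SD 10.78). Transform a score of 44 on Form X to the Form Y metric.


slope = SD_Y / SD_X = 10.78 / 10.17 ~ 1.06
intercept = mean_Y - slope * mean_X = 66.98 - (10.78 / 10.17) * 51.95 ~ 11.914
Y = slope * X + intercept. To avoid rounding drift from the rounded slope/intercept, evaluate the equivalent form Y = mean_Y + SD_Y * (X - mean_X) / SD_X at full precision:
Y = 66.98 + 10.78 * (44 - 51.95) / 10.17
Y = 66.98 - 10.78 * 7.95 / 10.17
Y = 66.98 - 85.701 / 10.17
Y = 66.98 - 8.4268
Y = 58.5532

58.5532


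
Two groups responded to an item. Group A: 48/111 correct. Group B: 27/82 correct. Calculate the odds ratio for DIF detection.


Odds_A = 48/63 = 0.7619
Odds_B = 27/55 = 0.4909
OR = Odds_A / Odds_B = 0.7619 / 0.4909
Exactly, OR = (48 * 55) / (63 * 27) = 2640 / 1701
OR = 1.552

1.552


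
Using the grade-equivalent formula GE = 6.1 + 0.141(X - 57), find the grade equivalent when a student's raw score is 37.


raw - median = 37 - 57 = -20
slope * diff = 0.141 * -20 = -2.82
GE = 6.1 + -2.82
GE = 3.28

3.28


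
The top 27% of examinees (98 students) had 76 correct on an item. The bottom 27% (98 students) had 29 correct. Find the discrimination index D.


p_upper = 76/98 = 0.7755
p_lower = 29/98 = 0.2959
D = 0.7755 - 0.2959 = 0.4796

0.4796


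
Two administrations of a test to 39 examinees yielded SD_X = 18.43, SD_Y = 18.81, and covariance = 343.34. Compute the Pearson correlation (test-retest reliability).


r = cov(X,Y) / (SD_X * SD_Y)
r = 343.34 / (18.43 * 18.81)
r = 343.34 / 346.6683
r = 0.9904

0.9904


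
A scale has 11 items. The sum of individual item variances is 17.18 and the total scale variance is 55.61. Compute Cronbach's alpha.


alpha = (k/(k-1)) * (1 - sum(si^2)/s_total^2)
= (11/10) * (1 - 17.18/55.61)
alpha = 0.7602

0.7602


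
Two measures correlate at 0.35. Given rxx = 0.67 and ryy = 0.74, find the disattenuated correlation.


r_corrected = rxy / sqrt(rxx * ryy)
= 0.35 / sqrt(0.67 * 0.74)
= 0.35 / sqrt(0.4958)
= 0.35 / 0.704131
r_corrected = 0.4971

0.4971


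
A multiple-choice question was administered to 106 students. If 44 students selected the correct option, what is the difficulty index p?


Item difficulty p = number correct / total examinees
p = 44 / 106
p = 0.4151

0.4151


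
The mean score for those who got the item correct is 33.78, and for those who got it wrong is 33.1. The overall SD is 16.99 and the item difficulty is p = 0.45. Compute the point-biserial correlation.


q = 1 - p = 0.55
rpb = ((M1 - M0) / SD) * sqrt(p * q)
rpb = ((33.78 - 33.1) / 16.99) * sqrt(0.45 * 0.55)
rpb = 0.0199

0.0199


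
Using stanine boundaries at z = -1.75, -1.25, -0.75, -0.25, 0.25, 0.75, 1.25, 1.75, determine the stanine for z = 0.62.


Stanine boundaries: [-1.75, -1.25, -0.75, -0.25, 0.25, 0.75, 1.25, 1.75]
z = 0.62
Check each boundary:
  z >= -1.75 -> could be stanine 2
  z >= -1.25 -> could be stanine 3
  z >= -0.75 -> could be stanine 4
  z >= -0.25 -> could be stanine 5
  z >= 0.25 -> could be stanine 6
  z < 0.75
  z < 1.25
  z < 1.75
Highest qualifying boundary gives stanine = 6

6


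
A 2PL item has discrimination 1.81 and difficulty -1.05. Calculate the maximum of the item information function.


For 2PL, max info at theta = b = -1.05
I_max = a^2 / 4 = 1.81^2 / 4
= 3.2761 / 4
I_max = 0.819

0.819


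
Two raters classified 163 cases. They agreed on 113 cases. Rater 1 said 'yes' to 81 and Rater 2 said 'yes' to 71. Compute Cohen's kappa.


P_o = 113/163 = 0.693252
P_e = (81*71 + 82*92) / 26569 = 0.500395
kappa = (P_o - P_e) / (1 - P_e)
kappa = (0.693252 - 0.500395) / (1 - 0.500395)
kappa = 0.386

0.386


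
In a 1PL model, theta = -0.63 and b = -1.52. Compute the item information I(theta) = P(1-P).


P = 1/(1+exp(-(-0.63--1.52))) = 0.7089
I = P*(1-P) = 0.7089 * 0.2911
I = 0.2064

0.2064


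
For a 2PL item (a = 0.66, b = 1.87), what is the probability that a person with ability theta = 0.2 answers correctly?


a*(theta - b) = 0.66 * (0.2 - 1.87) = -1.1022
exp(--1.1022) = 3.0108
P = 1 / (1 + 3.0108)
P = 0.2493

0.2493


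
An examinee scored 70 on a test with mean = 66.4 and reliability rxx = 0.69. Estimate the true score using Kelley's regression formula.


T_est = rxx * X + (1 - rxx) * mean
T_est = 0.69 * 70 + 0.31 * 66.4
T_est = 48.3 + 20.584
T_est = 68.884

68.884


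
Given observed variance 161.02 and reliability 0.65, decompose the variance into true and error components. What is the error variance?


var_true = rxx * var_obs = 0.65 * 161.02 = 104.663
var_error = var_obs - var_true
var_error = 161.02 - 104.663
var_error = 56.357

56.357


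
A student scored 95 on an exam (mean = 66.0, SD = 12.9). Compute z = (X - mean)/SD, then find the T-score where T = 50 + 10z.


z = (X - mean) / SD = (95 - 66.0) / 12.9
z = 29.0 / 12.9
z = 2.2481
T-score = T = 50 + 10z
Carry z at full precision (z = 29.0 / 12.9) into the conversion:
T-score = 50 + 10 * (29.0 / 12.9) = 50 + 290 / 12.9
T-score = 50 + 22.4806
T-score = 72.4806

72.4806


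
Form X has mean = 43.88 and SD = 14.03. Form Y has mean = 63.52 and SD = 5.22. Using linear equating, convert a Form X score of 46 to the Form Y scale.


slope = SD_Y / SD_X = 5.22 / 14.03 ~ 0.3721
intercept = mean_Y - slope * mean_X = 63.52 - (5.22 / 14.03) * 43.88 ~ 47.194
Y = slope * X + intercept. To avoid rounding drift from the rounded slope/intercept, evaluate the equivalent form Y = mean_Y + SD_Y * (X - mean_X) / SD_X at full precision:
Y = 63.52 + 5.22 * (46 - 43.88) / 14.03
Y = 63.52 + 5.22 * 2.12 / 14.03
Y = 63.52 + 11.0664 / 14.03
Y = 63.52 + 0.7888
Y = 64.3088

64.3088


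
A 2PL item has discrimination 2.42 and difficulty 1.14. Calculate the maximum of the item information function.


For 2PL, max info at theta = b = 1.14
I_max = a^2 / 4 = 2.42^2 / 4
= 5.8564 / 4
I_max = 1.4641

1.4641


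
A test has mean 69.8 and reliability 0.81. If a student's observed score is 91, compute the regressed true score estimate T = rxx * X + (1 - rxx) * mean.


T_est = rxx * X + (1 - rxx) * mean
T_est = 0.81 * 91 + 0.19 * 69.8
T_est = 73.71 + 13.262
T_est = 86.972

86.972


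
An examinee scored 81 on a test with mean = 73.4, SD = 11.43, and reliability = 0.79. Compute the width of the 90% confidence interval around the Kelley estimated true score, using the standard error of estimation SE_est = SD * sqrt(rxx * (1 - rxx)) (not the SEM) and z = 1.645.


True score estimate = 0.79*81 + 0.21*73.4 = 79.404
SE_est = SD * sqrt(rxx * (1 - rxx)) = 11.43 * sqrt(0.79 * 0.21) = 11.43 * sqrt(0.1659) = 4.655533
CI = T_est +/- z * SE_est, so width = 2 * z * SE_est = 2 * 1.645 * 4.655533
Width = 15.3167

15.3167


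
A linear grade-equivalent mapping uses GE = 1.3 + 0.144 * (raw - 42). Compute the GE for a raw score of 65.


raw - median = 65 - 42 = 23
slope * diff = 0.144 * 23 = 3.312
GE = 1.3 + 3.312
GE = 4.612

4.612


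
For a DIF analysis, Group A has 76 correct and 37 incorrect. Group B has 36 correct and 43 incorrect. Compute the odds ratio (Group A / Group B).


Odds_A = 76/37 = 2.0541
Odds_B = 36/43 = 0.8372
OR = Odds_A / Odds_B = 2.0541 / 0.8372
Exactly, OR = (76 * 43) / (37 * 36) = 3268 / 1332
OR = 2.4535

2.4535


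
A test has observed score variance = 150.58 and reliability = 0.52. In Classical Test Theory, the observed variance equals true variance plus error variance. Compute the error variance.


var_true = rxx * var_obs = 0.52 * 150.58 = 78.3016
var_error = var_obs - var_true
var_error = 150.58 - 78.3016
var_error = 72.2784

72.2784


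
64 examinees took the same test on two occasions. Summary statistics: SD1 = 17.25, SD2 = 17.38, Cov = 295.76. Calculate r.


r = cov(X,Y) / (SD_X * SD_Y)
r = 295.76 / (17.25 * 17.38)
r = 295.76 / 299.805
r = 0.9865

0.9865


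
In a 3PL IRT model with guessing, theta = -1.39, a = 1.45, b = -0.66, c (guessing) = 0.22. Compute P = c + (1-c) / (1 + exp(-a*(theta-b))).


logit = 1.45*(-1.39 - -0.66) = -1.0585
P* = 1/(1 + exp(--1.0585)) = 0.2576
P = 0.22 + (1 - 0.22) * 0.2576
P = 0.4209

0.4209


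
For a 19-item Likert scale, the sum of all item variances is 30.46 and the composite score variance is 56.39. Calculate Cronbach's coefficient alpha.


alpha = (k/(k-1)) * (1 - sum(si^2)/s_total^2)
= (19/18) * (1 - 30.46/56.39)
alpha = 0.4854

0.4854


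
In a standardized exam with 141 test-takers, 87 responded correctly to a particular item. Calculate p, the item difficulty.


Item difficulty p = number correct / total examinees
p = 87 / 141
p = 0.617

0.617


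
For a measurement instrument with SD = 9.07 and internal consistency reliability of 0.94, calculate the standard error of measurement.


SEM = SD * sqrt(1 - rxx)
SEM = 9.07 * sqrt(1 - 0.94)
SEM = 9.07 * sqrt(0.06) = 9.07 * 0.244949
SEM = 2.2217

2.2217


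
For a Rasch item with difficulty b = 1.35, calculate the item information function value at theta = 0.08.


P = 1/(1+exp(-(0.08-1.35))) = 0.2193
I = P*(1-P) = 0.2193 * 0.7807
I = 0.1712

0.1712


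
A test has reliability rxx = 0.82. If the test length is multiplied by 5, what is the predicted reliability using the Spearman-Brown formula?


r_new = (n * rxx) / (1 + (n-1) * rxx)
r_new = (5 * 0.82) / (1 + 4 * 0.82)
r_new = 4.1 / 4.28
r_new = 0.9579

0.9579


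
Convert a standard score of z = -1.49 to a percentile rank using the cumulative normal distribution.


CDF(z) = 0.5 * (1 + erf(z/sqrt(2)))
erf(-1.0536) = -0.8638
CDF = 0.0681
Percentile rank = 0.0681 * 100 = 6.81

6.81


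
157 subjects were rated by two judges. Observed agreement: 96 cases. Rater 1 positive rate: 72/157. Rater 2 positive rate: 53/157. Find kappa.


P_o = 96/157 = 0.611465
P_e = (72*53 + 85*104) / 24649 = 0.513449
kappa = (P_o - P_e) / (1 - P_e)
kappa = (0.611465 - 0.513449) / (1 - 0.513449)
kappa = 0.2015

0.2015


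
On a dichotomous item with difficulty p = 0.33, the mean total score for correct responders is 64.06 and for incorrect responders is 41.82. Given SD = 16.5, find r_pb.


q = 1 - p = 0.67
rpb = ((M1 - M0) / SD) * sqrt(p * q)
rpb = ((64.06 - 41.82) / 16.5) * sqrt(0.33 * 0.67)
rpb = 0.6338

0.6338


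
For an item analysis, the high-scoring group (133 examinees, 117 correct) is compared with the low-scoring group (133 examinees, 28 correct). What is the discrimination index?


p_upper = 117/133 = 0.8797
p_lower = 28/133 = 0.2105
D = 0.8797 - 0.2105 = 0.6692

0.6692


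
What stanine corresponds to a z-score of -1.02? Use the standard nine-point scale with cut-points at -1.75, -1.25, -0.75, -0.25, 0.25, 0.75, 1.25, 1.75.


Stanine boundaries: [-1.75, -1.25, -0.75, -0.25, 0.25, 0.75, 1.25, 1.75]
z = -1.02
Check each boundary:
  z >= -1.75 -> could be stanine 2
  z >= -1.25 -> could be stanine 3
  z < -0.75
  z < -0.25
  z < 0.25
  z < 0.75
  z < 1.25
  z < 1.75
Highest qualifying boundary gives stanine = 3

3


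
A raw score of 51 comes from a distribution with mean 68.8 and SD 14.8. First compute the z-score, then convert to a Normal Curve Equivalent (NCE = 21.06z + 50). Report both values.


z = (X - mean) / SD = (51 - 68.8) / 14.8
z = -17.8 / 14.8
z = -1.2027
NCE = NCE = 21.06z + 50
Carry z at full precision (z = -17.8 / 14.8) into the conversion:
NCE = 21.06 * (-17.8 / 14.8) + 50 = -374.868 / 14.8 + 50
NCE = -25.3289 + 50
NCE = 24.6711

24.6711


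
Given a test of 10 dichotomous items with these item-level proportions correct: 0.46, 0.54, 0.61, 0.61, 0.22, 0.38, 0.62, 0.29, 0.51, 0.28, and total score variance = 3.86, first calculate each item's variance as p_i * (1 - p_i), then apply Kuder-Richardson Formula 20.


For each item, compute p_i * q_i:
  Item 1: 0.46 * 0.54 = 0.2484
  Item 2: 0.54 * 0.46 = 0.2484
  Item 3: 0.61 * 0.39 = 0.2379
  Item 4: 0.61 * 0.39 = 0.2379
  Item 5: 0.22 * 0.78 = 0.1716
  Item 6: 0.38 * 0.62 = 0.2356
  Item 7: 0.62 * 0.38 = 0.2356
  Item 8: 0.29 * 0.71 = 0.2059
  Item 9: 0.51 * 0.49 = 0.2499
  Item 10: 0.28 * 0.72 = 0.2016
Sum(p_i * q_i) = 0.2484 + 0.2484 + 0.2379 + 0.2379 + 0.1716 + 0.2356 + 0.2356 + 0.2059 + 0.2499 + 0.2016 = 2.2728
KR-20 = (k/(k-1)) * (1 - Sum(p_i*q_i) / Var_total)
= (10/9) * (1 - 2.2728/3.86)
= 1.1111 * 0.4112
KR-20 = 0.4569

0.4569


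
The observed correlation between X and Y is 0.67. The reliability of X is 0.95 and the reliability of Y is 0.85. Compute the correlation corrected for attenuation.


r_corrected = rxy / sqrt(rxx * ryy)
= 0.67 / sqrt(0.95 * 0.85)
= 0.67 / sqrt(0.8075)
= 0.67 / 0.89861
r_corrected = 0.7456

0.7456


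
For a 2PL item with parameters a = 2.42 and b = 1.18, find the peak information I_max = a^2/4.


For 2PL, max info at theta = b = 1.18
I_max = a^2 / 4 = 2.42^2 / 4
= 5.8564 / 4
I_max = 1.4641

1.4641


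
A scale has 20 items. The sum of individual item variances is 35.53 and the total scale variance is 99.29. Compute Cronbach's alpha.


alpha = (k/(k-1)) * (1 - sum(si^2)/s_total^2)
= (20/19) * (1 - 35.53/99.29)
alpha = 0.676

0.676


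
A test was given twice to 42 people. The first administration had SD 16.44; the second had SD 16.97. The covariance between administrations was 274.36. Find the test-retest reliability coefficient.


r = cov(X,Y) / (SD_X * SD_Y)
r = 274.36 / (16.44 * 16.97)
r = 274.36 / 278.9868
r = 0.9834

0.9834


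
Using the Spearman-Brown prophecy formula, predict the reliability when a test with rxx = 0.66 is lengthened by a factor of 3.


r_new = (n * rxx) / (1 + (n-1) * rxx)
r_new = (3 * 0.66) / (1 + 2 * 0.66)
r_new = 1.98 / 2.32
r_new = 0.8534

0.8534


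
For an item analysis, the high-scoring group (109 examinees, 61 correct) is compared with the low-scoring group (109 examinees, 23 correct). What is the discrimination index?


p_upper = 61/109 = 0.5596
p_lower = 23/109 = 0.211
D = 0.5596 - 0.211 = 0.3486

0.3486


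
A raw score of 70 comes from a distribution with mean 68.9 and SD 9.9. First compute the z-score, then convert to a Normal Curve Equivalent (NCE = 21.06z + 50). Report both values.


z = (X - mean) / SD = (70 - 68.9) / 9.9
z = 1.1 / 9.9
z = 0.1111
NCE = NCE = 21.06z + 50
Carry z at full precision (z = 1.1 / 9.9) into the conversion:
NCE = 21.06 * (1.1 / 9.9) + 50 = 23.166 / 9.9 + 50
NCE = 2.34 + 50
NCE = 52.34

52.34


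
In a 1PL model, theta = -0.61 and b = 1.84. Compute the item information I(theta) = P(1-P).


P = 1/(1+exp(-(-0.61-1.84))) = 0.0794
I = P*(1-P) = 0.0794 * 0.9206
I = 0.0731

0.0731


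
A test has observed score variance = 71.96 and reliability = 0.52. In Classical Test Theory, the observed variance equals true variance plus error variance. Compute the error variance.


var_true = rxx * var_obs = 0.52 * 71.96 = 37.4192
var_error = var_obs - var_true
var_error = 71.96 - 37.4192
var_error = 34.5408

34.5408


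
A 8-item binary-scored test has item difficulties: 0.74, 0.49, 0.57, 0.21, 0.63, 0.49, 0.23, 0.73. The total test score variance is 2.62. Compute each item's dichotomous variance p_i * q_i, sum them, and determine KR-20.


For each item, compute p_i * q_i:
  Item 1: 0.74 * 0.26 = 0.1924
  Item 2: 0.49 * 0.51 = 0.2499
  Item 3: 0.57 * 0.43 = 0.2451
  Item 4: 0.21 * 0.79 = 0.1659
  Item 5: 0.63 * 0.37 = 0.2331
  Item 6: 0.49 * 0.51 = 0.2499
  Item 7: 0.23 * 0.77 = 0.1771
  Item 8: 0.73 * 0.27 = 0.1971
Sum(p_i * q_i) = 0.1924 + 0.2499 + 0.2451 + 0.1659 + 0.2331 + 0.2499 + 0.1771 + 0.1971 = 1.7105
KR-20 = (k/(k-1)) * (1 - Sum(p_i*q_i) / Var_total)
= (8/7) * (1 - 1.7105/2.62)
= 1.1429 * 0.3471
KR-20 = 0.3967

0.3967


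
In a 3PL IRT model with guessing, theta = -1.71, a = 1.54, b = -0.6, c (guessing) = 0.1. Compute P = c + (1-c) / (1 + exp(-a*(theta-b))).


logit = 1.54*(-1.71 - -0.6) = -1.7094
P* = 1/(1 + exp(--1.7094)) = 0.1532
P = 0.1 + (1 - 0.1) * 0.1532
P = 0.2379

0.2379


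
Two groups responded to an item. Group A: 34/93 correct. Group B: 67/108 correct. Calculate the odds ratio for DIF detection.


Odds_A = 34/59 = 0.5763
Odds_B = 67/41 = 1.6341
OR = Odds_A / Odds_B = 0.5763 / 1.6341
Exactly, OR = (34 * 41) / (59 * 67) = 1394 / 3953
OR = 0.3526

0.3526


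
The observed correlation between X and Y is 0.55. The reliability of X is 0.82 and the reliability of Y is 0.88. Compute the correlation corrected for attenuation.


r_corrected = rxy / sqrt(rxx * ryy)
= 0.55 / sqrt(0.82 * 0.88)
= 0.55 / sqrt(0.7216)
= 0.55 / 0.84947
r_corrected = 0.6475

0.6475


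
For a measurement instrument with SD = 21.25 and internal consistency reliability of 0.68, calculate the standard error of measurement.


SEM = SD * sqrt(1 - rxx)
SEM = 21.25 * sqrt(1 - 0.68)
SEM = 21.25 * sqrt(0.32) = 21.25 * 0.565685
SEM = 12.0208

12.0208


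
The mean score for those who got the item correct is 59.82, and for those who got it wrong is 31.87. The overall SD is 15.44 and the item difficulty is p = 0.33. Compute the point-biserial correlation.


q = 1 - p = 0.67
rpb = ((M1 - M0) / SD) * sqrt(p * q)
rpb = ((59.82 - 31.87) / 15.44) * sqrt(0.33 * 0.67)
rpb = 0.8512

0.8512


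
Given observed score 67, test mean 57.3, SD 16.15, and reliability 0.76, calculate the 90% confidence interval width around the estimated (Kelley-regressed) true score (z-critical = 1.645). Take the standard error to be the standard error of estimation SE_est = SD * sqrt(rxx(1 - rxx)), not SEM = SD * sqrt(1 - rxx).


True score estimate = 0.76*67 + 0.24*57.3 = 64.672
SE_est = SD * sqrt(rxx * (1 - rxx)) = 16.15 * sqrt(0.76 * 0.24) = 16.15 * sqrt(0.1824) = 6.897393
CI = T_est +/- z * SE_est, so width = 2 * z * SE_est = 2 * 1.645 * 6.897393
Width = 22.6924

22.6924


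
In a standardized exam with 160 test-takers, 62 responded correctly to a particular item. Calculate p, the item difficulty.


Item difficulty p = number correct / total examinees
p = 62 / 160
p = 0.3875

0.3875


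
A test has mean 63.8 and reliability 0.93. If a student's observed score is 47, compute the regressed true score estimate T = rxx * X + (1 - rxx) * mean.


T_est = rxx * X + (1 - rxx) * mean
T_est = 0.93 * 47 + 0.07 * 63.8
T_est = 43.71 + 4.466
T_est = 48.176

48.176


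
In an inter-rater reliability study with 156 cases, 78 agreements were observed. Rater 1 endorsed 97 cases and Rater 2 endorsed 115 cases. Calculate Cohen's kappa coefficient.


P_o = 78/156 = 0.5
P_e = (97*115 + 59*41) / 24336 = 0.557774
kappa = (P_o - P_e) / (1 - P_e)
kappa = (0.5 - 0.557774) / (1 - 0.557774)
kappa = -0.1306

-0.1306


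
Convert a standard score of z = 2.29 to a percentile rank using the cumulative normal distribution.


CDF(z) = 0.5 * (1 + erf(z/sqrt(2)))
erf(1.6193) = 0.978
CDF = 0.989
Percentile rank = 0.989 * 100 = 98.9

98.9


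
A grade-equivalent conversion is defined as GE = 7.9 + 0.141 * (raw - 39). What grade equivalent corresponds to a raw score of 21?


raw - median = 21 - 39 = -18
slope * diff = 0.141 * -18 = -2.538
GE = 7.9 + -2.538
GE = 5.362

5.362


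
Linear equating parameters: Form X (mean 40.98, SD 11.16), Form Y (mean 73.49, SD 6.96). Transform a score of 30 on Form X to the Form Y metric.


slope = SD_Y / SD_X = 6.96 / 11.16 ~ 0.6237
intercept = mean_Y - slope * mean_X = 73.49 - (6.96 / 11.16) * 40.98 ~ 47.9326
Y = slope * X + intercept. To avoid rounding drift from the rounded slope/intercept, evaluate the equivalent form Y = mean_Y + SD_Y * (X - mean_X) / SD_X at full precision:
Y = 73.49 + 6.96 * (30 - 40.98) / 11.16
Y = 73.49 - 6.96 * 10.98 / 11.16
Y = 73.49 - 76.4208 / 11.16
Y = 73.49 - 6.8477
Y = 66.6423

66.6423


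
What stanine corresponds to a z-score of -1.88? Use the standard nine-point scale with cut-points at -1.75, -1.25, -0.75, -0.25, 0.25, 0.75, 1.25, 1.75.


Stanine boundaries: [-1.75, -1.25, -0.75, -0.25, 0.25, 0.75, 1.25, 1.75]
z = -1.88
Check each boundary:
  z < -1.75
  z < -1.25
  z < -0.75
  z < -0.25
  z < 0.25
  z < 0.75
  z < 1.25
  z < 1.75
Highest qualifying boundary gives stanine = 1

1


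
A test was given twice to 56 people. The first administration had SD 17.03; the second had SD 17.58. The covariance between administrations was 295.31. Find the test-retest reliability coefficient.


r = cov(X,Y) / (SD_X * SD_Y)
r = 295.31 / (17.03 * 17.58)
r = 295.31 / 299.3874
r = 0.9864

0.9864


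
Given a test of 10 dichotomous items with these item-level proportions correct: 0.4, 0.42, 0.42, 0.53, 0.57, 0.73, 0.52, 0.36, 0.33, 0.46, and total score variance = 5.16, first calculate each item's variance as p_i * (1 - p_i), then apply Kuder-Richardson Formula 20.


For each item, compute p_i * q_i:
  Item 1: 0.4 * 0.6 = 0.24
  Item 2: 0.42 * 0.58 = 0.2436
  Item 3: 0.42 * 0.58 = 0.2436
  Item 4: 0.53 * 0.47 = 0.2491
  Item 5: 0.57 * 0.43 = 0.2451
  Item 6: 0.73 * 0.27 = 0.1971
  Item 7: 0.52 * 0.48 = 0.2496
  Item 8: 0.36 * 0.64 = 0.2304
  Item 9: 0.33 * 0.67 = 0.2211
  Item 10: 0.46 * 0.54 = 0.2484
Sum(p_i * q_i) = 0.24 + 0.2436 + 0.2436 + 0.2491 + 0.2451 + 0.1971 + 0.2496 + 0.2304 + 0.2211 + 0.2484 = 2.368
KR-20 = (k/(k-1)) * (1 - Sum(p_i*q_i) / Var_total)
= (10/9) * (1 - 2.368/5.16)
= 1.1111 * 0.5411
KR-20 = 0.6012

0.6012


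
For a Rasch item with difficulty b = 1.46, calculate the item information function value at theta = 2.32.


P = 1/(1+exp(-(2.32-1.46))) = 0.7027
I = P*(1-P) = 0.7027 * 0.2973
I = 0.2089

0.2089


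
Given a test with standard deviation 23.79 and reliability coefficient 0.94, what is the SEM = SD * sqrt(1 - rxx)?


SEM = SD * sqrt(1 - rxx)
SEM = 23.79 * sqrt(1 - 0.94)
SEM = 23.79 * sqrt(0.06) = 23.79 * 0.244949
SEM = 5.8273

5.8273


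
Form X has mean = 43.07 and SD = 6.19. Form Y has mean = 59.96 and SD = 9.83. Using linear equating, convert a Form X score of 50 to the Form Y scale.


slope = SD_Y / SD_X = 9.83 / 6.19 ~ 1.588
intercept = mean_Y - slope * mean_X = 59.96 - (9.83 / 6.19) * 43.07 ~ -8.4371
Y = slope * X + intercept. To avoid rounding drift from the rounded slope/intercept, evaluate the equivalent form Y = mean_Y + SD_Y * (X - mean_X) / SD_X at full precision:
Y = 59.96 + 9.83 * (50 - 43.07) / 6.19
Y = 59.96 + 9.83 * 6.93 / 6.19
Y = 59.96 + 68.1219 / 6.19
Y = 59.96 + 11.0052
Y = 70.9652

70.9652


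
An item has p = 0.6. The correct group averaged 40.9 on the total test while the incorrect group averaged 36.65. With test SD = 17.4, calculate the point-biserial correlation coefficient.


q = 1 - p = 0.4
rpb = ((M1 - M0) / SD) * sqrt(p * q)
rpb = ((40.9 - 36.65) / 17.4) * sqrt(0.6 * 0.4)
rpb = 0.1197

0.1197


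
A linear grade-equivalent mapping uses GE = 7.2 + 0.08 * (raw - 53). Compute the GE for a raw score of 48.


raw - median = 48 - 53 = -5
slope * diff = 0.08 * -5 = -0.4
GE = 7.2 + -0.4
GE = 6.8

6.8


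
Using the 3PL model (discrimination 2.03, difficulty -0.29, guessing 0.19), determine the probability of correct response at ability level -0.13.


logit = 2.03*(-0.13 - -0.29) = 0.3248
P* = 1/(1 + exp(-0.3248)) = 0.5805
P = 0.19 + (1 - 0.19) * 0.5805
P = 0.6602

0.6602


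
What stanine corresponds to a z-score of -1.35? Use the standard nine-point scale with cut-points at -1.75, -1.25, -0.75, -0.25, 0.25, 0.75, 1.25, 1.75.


Stanine boundaries: [-1.75, -1.25, -0.75, -0.25, 0.25, 0.75, 1.25, 1.75]
z = -1.35
Check each boundary:
  z >= -1.75 -> could be stanine 2
  z < -1.25
  z < -0.75
  z < -0.25
  z < 0.25
  z < 0.75
  z < 1.25
  z < 1.75
Highest qualifying boundary gives stanine = 2

2


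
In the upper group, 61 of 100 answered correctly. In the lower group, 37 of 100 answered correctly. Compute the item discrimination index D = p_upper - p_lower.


p_upper = 61/100 = 0.61
p_lower = 37/100 = 0.37
D = 0.61 - 0.37 = 0.24

0.24


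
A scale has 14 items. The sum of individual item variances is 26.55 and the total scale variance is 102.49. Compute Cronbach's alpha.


alpha = (k/(k-1)) * (1 - sum(si^2)/s_total^2)
= (14/13) * (1 - 26.55/102.49)
alpha = 0.7979

0.7979


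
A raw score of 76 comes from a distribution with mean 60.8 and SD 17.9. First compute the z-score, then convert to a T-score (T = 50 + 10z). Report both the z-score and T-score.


z = (X - mean) / SD = (76 - 60.8) / 17.9
z = 15.2 / 17.9
z = 0.8492
T-score = T = 50 + 10z
Carry z at full precision (z = 15.2 / 17.9) into the conversion:
T-score = 50 + 10 * (15.2 / 17.9) = 50 + 152 / 17.9
T-score = 50 + 8.4916
T-score = 58.4916

58.4916


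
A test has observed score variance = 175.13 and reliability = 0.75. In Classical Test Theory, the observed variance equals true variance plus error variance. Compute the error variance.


var_true = rxx * var_obs = 0.75 * 175.13 = 131.3475
var_error = var_obs - var_true
var_error = 175.13 - 131.3475
var_error = 43.7825

43.7825


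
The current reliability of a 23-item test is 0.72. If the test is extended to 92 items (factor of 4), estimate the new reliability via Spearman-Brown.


r_new = (n * rxx) / (1 + (n-1) * rxx)
r_new = (4 * 0.72) / (1 + 3 * 0.72)
r_new = 2.88 / 3.16
r_new = 0.9114

0.9114


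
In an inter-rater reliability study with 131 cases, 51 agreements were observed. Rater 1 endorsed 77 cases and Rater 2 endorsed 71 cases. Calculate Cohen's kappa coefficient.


P_o = 51/131 = 0.389313
P_e = (77*71 + 54*60) / 17161 = 0.507371
kappa = (P_o - P_e) / (1 - P_e)
kappa = (0.389313 - 0.507371) / (1 - 0.507371)
kappa = -0.2396

-0.2396


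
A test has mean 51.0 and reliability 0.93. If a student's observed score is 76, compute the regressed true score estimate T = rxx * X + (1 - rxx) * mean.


T_est = rxx * X + (1 - rxx) * mean
T_est = 0.93 * 76 + 0.07 * 51.0
T_est = 70.68 + 3.57
T_est = 74.25

74.25


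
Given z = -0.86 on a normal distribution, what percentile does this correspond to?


CDF(z) = 0.5 * (1 + erf(z/sqrt(2)))
erf(-0.6081) = -0.6102
CDF = 0.1949
Percentile rank = 0.1949 * 100 = 19.49

19.49


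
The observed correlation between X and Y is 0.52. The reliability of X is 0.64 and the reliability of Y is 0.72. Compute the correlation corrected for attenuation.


r_corrected = rxy / sqrt(rxx * ryy)
= 0.52 / sqrt(0.64 * 0.72)
= 0.52 / sqrt(0.4608)
= 0.52 / 0.678823
r_corrected = 0.766

0.766


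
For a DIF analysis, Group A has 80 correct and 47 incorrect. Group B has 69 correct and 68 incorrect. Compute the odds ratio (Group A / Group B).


Odds_A = 80/47 = 1.7021
Odds_B = 69/68 = 1.0147
OR = Odds_A / Odds_B = 1.7021 / 1.0147
Exactly, OR = (80 * 68) / (47 * 69) = 5440 / 3243
OR = 1.6775

1.6775


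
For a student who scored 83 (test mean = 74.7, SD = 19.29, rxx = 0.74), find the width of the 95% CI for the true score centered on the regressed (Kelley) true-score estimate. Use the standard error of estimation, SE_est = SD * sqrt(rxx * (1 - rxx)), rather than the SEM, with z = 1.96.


True score estimate = 0.74*83 + 0.26*74.7 = 80.842
SE_est = SD * sqrt(rxx * (1 - rxx)) = 19.29 * sqrt(0.74 * 0.26) = 19.29 * sqrt(0.1924) = 8.461255
CI = T_est +/- z * SE_est, so width = 2 * z * SE_est = 2 * 1.96 * 8.461255
Width = 33.1681

33.1681


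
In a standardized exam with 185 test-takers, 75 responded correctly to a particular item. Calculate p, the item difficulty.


Item difficulty p = number correct / total examinees
p = 75 / 185
p = 0.4054

0.4054


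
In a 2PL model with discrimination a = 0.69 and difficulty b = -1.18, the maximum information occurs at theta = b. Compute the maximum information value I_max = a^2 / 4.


For 2PL, max info at theta = b = -1.18
I_max = a^2 / 4 = 0.69^2 / 4
= 0.4761 / 4
I_max = 0.119

0.119


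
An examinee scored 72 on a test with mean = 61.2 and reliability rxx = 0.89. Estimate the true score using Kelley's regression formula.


T_est = rxx * X + (1 - rxx) * mean
T_est = 0.89 * 72 + 0.11 * 61.2
T_est = 64.08 + 6.732
T_est = 70.812

70.812


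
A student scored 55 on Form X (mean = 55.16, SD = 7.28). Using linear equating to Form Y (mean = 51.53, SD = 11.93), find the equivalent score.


slope = SD_Y / SD_X = 11.93 / 7.28 ~ 1.6387
intercept = mean_Y - slope * mean_X = 51.53 - (11.93 / 7.28) * 55.16 ~ -38.8627
Y = slope * X + intercept. To avoid rounding drift from the rounded slope/intercept, evaluate the equivalent form Y = mean_Y + SD_Y * (X - mean_X) / SD_X at full precision:
Y = 51.53 + 11.93 * (55 - 55.16) / 7.28
Y = 51.53 - 11.93 * 0.16 / 7.28
Y = 51.53 - 1.9088 / 7.28
Y = 51.53 - 0.2622
Y = 51.2678

51.2678


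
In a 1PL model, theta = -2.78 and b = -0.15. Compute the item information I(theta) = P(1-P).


P = 1/(1+exp(-(-2.78--0.15))) = 0.0672
I = P*(1-P) = 0.0672 * 0.9328
I = 0.0627

0.0627


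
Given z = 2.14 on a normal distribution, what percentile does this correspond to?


CDF(z) = 0.5 * (1 + erf(z/sqrt(2)))
erf(1.5132) = 0.9676
CDF = 0.9838
Percentile rank = 0.9838 * 100 = 98.38

98.38


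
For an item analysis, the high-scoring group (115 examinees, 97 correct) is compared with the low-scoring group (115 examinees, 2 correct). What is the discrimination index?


p_upper = 97/115 = 0.8435
p_lower = 2/115 = 0.0174
D = 0.8435 - 0.0174 = 0.8261

0.8261


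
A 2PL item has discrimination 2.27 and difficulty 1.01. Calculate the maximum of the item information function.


For 2PL, max info at theta = b = 1.01
I_max = a^2 / 4 = 2.27^2 / 4
= 5.1529 / 4
I_max = 1.2882

1.2882


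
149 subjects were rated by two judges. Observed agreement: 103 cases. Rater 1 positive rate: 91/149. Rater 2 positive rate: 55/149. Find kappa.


P_o = 103/149 = 0.691275
P_e = (91*55 + 58*94) / 22201 = 0.471015
kappa = (P_o - P_e) / (1 - P_e)
kappa = (0.691275 - 0.471015) / (1 - 0.471015)
kappa = 0.4164

0.4164


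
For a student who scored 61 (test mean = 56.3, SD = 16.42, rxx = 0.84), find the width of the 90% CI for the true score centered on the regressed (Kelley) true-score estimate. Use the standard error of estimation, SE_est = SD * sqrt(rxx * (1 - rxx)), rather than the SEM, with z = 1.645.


True score estimate = 0.84*61 + 0.16*56.3 = 60.248
SE_est = SD * sqrt(rxx * (1 - rxx)) = 16.42 * sqrt(0.84 * 0.16) = 16.42 * sqrt(0.1344) = 6.019671
CI = T_est +/- z * SE_est, so width = 2 * z * SE_est = 2 * 1.645 * 6.019671
Width = 19.8047

19.8047


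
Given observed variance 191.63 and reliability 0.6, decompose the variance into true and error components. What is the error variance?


var_true = rxx * var_obs = 0.6 * 191.63 = 114.978
var_error = var_obs - var_true
var_error = 191.63 - 114.978
var_error = 76.652

76.652


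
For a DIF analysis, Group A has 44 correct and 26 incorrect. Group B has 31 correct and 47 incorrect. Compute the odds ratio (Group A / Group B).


Odds_A = 44/26 = 1.6923
Odds_B = 31/47 = 0.6596
OR = Odds_A / Odds_B = 1.6923 / 0.6596
Exactly, OR = (44 * 47) / (26 * 31) = 2068 / 806
OR = 2.5658

2.5658


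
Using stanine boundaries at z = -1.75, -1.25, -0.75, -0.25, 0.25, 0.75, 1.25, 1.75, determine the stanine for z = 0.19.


Stanine boundaries: [-1.75, -1.25, -0.75, -0.25, 0.25, 0.75, 1.25, 1.75]
z = 0.19
Check each boundary:
  z >= -1.75 -> could be stanine 2
  z >= -1.25 -> could be stanine 3
  z >= -0.75 -> could be stanine 4
  z >= -0.25 -> could be stanine 5
  z < 0.25
  z < 0.75
  z < 1.25
  z < 1.75
Highest qualifying boundary gives stanine = 5

5
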